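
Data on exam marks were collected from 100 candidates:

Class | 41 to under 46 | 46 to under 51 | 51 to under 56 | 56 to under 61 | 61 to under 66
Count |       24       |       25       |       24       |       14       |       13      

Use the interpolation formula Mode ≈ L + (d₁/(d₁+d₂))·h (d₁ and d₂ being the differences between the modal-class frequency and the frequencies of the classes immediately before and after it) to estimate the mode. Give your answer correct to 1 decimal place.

Modal class: 46 to under 51 (highest frequency 25).
d₁ = 25 − 24 = 1, d₂ = 25 − 24 = 1
Mode ≈ 46 + (1/(1+1)) × 5 = 46 + 2.5000 = 48.5000

48.5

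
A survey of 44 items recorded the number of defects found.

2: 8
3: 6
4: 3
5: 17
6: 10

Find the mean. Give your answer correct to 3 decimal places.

4.341

Values: 2, 3, 4, 5, 6
Σfx = 8×2 + 6×3 + 3×4 + 17×5 + 10×6 = 191
n = Σf = 44
Mean = 191 / 44 = 4.3409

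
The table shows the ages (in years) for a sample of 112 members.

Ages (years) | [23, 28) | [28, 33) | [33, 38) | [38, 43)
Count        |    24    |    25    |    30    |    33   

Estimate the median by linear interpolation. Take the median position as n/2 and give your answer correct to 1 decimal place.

Cumulative frequencies: 24, 49, 79, 112
n = 112; position = n/2 = 56.
This falls in the class [33, 38): L = 33, F = 49, f = 30, h = 5.
Median ≈ 33 + ((56 − 49) / 30) × 5 = 34.1667

34.2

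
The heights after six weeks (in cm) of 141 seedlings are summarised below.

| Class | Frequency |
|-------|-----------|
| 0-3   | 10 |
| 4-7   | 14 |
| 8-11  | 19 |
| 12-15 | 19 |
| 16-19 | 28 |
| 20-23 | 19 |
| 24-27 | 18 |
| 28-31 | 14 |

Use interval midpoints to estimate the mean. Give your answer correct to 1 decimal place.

Midpoints: 1.5, 5.5, 9.5, 13.5, 17.5, 21.5, 25.5, 29.5
Σfm = 10×1.5 + 14×5.5 + 19×9.5 + 19×13.5 + 28×17.5 + 19×21.5 + 18×25.5 + 14×29.5 = 2299.5
n = Σf = 141
Mean = 2299.5 / 141 = 16.3085

16.3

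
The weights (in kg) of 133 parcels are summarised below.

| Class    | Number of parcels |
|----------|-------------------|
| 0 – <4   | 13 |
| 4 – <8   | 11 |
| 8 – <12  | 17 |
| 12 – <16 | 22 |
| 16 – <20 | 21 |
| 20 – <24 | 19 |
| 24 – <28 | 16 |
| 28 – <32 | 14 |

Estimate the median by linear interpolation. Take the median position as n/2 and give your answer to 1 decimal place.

16.7

Cumulative frequencies: 13, 24, 41, 63, 84, 103, 119, 133
n = 133; position = n/2 = 66.5.
This falls in the class 16 – <20: L = 16, F = 63, f = 21, h = 4.
Median ≈ 16 + ((66.5 − 63) / 21) × 4 = 16.6667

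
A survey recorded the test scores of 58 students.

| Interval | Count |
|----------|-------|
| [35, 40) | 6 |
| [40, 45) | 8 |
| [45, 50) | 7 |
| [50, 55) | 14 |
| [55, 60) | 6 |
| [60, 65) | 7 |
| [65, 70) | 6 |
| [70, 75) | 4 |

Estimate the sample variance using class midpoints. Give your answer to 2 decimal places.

106.18

Midpoints: 37.5, 42.5, 47.5, 52.5, 57.5, 62.5, 67.5, 72.5
n = 58, Σfm = 3110, mean = 53.6207
Σfm² = 172812.5
Σf(m − x̄)² = Σfm² − (Σfm)²/n = 172812.5 − 3110²/58 = 6052.1552
Sample variance = 6052.1552 / 57 = 106.1782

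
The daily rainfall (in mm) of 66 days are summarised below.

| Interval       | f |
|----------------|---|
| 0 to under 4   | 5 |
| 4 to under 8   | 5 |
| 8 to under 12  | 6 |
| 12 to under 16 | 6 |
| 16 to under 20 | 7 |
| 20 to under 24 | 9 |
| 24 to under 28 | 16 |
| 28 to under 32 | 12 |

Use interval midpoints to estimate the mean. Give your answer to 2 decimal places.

Midpoints: 2, 6, 10, 14, 18, 22, 26, 30
Σfm = 5×2 + 5×6 + 6×10 + 6×14 + 7×18 + 9×22 + 16×26 + 12×30 = 1284
n = Σf = 66
Mean = 1284 / 66 = 19.4545

19.45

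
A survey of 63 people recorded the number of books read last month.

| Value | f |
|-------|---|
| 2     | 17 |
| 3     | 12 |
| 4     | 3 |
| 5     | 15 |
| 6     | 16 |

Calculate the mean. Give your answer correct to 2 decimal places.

Values: 2, 3, 4, 5, 6
Σfx = 17×2 + 12×3 + 3×4 + 15×5 + 16×6 = 253
n = Σf = 63
Mean = 253 / 63 = 4.0159

4.02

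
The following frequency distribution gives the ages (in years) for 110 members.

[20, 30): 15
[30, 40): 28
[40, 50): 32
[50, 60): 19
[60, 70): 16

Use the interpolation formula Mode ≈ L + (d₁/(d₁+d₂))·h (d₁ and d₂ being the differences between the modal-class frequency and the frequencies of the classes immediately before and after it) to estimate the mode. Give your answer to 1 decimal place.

42.4

Modal class: [40, 50) (highest frequency 32).
d₁ = 32 − 28 = 4, d₂ = 32 − 19 = 13
Mode ≈ 40 + (4/(4+13)) × 10 = 40 + 2.3529 = 42.3529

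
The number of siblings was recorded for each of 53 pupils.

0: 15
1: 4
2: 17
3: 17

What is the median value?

Cumulative frequencies: 15, 19, 36, 53
n = 53, so the median is the value in position (n+1)/2 = 27.
Position 27 falls at value 2.

2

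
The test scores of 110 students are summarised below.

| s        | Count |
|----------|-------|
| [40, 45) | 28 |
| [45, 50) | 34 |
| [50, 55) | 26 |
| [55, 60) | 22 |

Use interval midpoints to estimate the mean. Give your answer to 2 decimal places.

49.41

Midpoints: 42.5, 47.5, 52.5, 57.5
Σfm = 28×42.5 + 34×47.5 + 26×52.5 + 22×57.5 = 5435
n = Σf = 110
Mean = 5435 / 110 = 49.4091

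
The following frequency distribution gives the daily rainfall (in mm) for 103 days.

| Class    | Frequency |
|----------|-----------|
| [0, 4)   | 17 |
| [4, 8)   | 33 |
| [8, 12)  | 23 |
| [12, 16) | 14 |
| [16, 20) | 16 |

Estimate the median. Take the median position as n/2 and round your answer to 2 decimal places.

8.26

Cumulative frequencies: 17, 50, 73, 87, 103
n = 103; position = n/2 = 51.5.
This falls in the class [8, 12): L = 8, F = 50, f = 23, h = 4.
Median ≈ 8 + ((51.5 − 50) / 23) × 4 = 8.2609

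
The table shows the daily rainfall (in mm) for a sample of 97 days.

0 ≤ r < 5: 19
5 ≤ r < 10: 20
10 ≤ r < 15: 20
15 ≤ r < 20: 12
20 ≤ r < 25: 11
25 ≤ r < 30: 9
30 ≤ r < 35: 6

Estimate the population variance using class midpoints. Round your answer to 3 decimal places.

Midpoints: 2.5, 7.5, 12.5, 17.5, 22.5, 27.5, 32.5
n = 97, Σfm = 1347.5, mean = 13.8918
Σfm² = 26756.25
Σf(m − x̄)² = Σfm² − (Σfm)²/n = 26756.25 − 1347.5²/97 = 8037.1134
Population variance = 8037.1134 / 97 = 82.8568

82.857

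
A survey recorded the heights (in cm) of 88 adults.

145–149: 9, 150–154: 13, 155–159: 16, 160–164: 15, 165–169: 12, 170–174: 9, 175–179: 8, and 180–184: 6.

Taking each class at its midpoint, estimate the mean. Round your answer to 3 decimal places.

162.511

Midpoints: 147, 152, 157, 162, 167, 172, 177, 182
Σfm = 9×147 + 13×152 + 16×157 + 15×162 + 12×167 + 9×172 + 8×177 + 6×182 = 14301
n = Σf = 88
Mean = 14301 / 88 = 162.5114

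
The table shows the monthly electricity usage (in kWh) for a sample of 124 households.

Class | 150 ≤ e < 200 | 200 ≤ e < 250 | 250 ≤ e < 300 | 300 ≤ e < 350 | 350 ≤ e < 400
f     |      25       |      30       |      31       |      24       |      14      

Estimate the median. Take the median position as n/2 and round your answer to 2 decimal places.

Cumulative frequencies: 25, 55, 86, 110, 124
n = 124; position = n/2 = 62.
This falls in the class 250 ≤ e < 300: L = 250, F = 55, f = 31, h = 50.
Median ≈ 250 + ((62 − 55) / 31) × 50 = 261.2903

261.29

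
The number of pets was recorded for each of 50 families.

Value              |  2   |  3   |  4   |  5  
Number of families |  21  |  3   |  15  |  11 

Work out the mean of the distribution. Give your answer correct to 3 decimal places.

Values: 2, 3, 4, 5
Σfx = 21×2 + 3×3 + 15×4 + 11×5 = 166
n = Σf = 50
Mean = 166 / 50 = 3.3200

3.320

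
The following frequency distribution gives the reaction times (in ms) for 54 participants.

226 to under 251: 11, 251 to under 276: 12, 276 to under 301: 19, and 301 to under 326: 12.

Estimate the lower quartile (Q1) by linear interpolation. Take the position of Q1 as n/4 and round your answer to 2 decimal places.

Cumulative frequencies: 11, 23, 42, 54
n = 54; position = n/4 = 13.5.
This falls in the class 251 to under 276: L = 251, F = 11, f = 12, h = 25.
Lower quartile ≈ 251 + ((13.5 − 11) / 12) × 25 = 256.2083

256.21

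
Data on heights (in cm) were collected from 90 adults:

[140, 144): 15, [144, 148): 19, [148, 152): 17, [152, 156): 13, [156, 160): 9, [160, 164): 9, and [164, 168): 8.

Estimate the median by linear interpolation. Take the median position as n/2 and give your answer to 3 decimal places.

Cumulative frequencies: 15, 34, 51, 64, 73, 82, 90
n = 90; position = n/2 = 45.
This falls in the class [148, 152): L = 148, F = 34, f = 17, h = 4.
Median ≈ 148 + ((45 − 34) / 17) × 4 = 150.5882

150.588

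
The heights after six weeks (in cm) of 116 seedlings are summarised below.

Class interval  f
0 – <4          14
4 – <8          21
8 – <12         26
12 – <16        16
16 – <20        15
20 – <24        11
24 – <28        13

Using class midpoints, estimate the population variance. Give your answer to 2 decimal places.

Midpoints: 2, 6, 10, 14, 18, 22, 26
n = 116, Σfm = 1488, mean = 12.8276
Σfm² = 25520
Σf(m − x̄)² = Σfm² − (Σfm)²/n = 25520 − 1488²/116 = 6432.5517
Population variance = 6432.5517 / 116 = 55.4530

55.45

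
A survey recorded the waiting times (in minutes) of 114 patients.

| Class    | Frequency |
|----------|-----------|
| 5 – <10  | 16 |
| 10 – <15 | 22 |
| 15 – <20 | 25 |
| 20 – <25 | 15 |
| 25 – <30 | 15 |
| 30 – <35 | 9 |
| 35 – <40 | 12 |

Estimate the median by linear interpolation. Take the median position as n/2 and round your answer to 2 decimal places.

Cumulative frequencies: 16, 38, 63, 78, 93, 102, 114
n = 114; position = n/2 = 57.
This falls in the class 15 – <20: L = 15, F = 38, f = 25, h = 5.
Median ≈ 15 + ((57 − 38) / 25) × 5 = 18.8000

18.80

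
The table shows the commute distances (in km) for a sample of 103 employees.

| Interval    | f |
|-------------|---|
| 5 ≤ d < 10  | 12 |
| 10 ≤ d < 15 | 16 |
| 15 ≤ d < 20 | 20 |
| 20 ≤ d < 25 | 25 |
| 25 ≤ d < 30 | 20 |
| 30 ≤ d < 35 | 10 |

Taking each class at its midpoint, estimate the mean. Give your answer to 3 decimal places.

20.170

Midpoints: 7.5, 12.5, 17.5, 22.5, 27.5, 32.5
Σfm = 12×7.5 + 16×12.5 + 20×17.5 + 25×22.5 + 20×27.5 + 10×32.5 = 2077.5
n = Σf = 103
Mean = 2077.5 / 103 = 20.1699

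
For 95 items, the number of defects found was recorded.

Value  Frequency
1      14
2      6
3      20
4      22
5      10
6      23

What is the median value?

Cumulative frequencies: 14, 20, 40, 62, 72, 95
n = 95, so the median is the value in position (n+1)/2 = 48.
Position 48 falls at value 4.

4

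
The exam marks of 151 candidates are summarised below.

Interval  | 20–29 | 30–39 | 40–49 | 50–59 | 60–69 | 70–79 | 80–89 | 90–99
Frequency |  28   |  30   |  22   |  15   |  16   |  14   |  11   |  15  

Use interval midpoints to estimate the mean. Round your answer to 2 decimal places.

52.58

Midpoints: 24.5, 34.5, 44.5, 54.5, 64.5, 74.5, 84.5, 94.5
Σfm = 28×24.5 + 30×34.5 + 22×44.5 + 15×54.5 + 16×64.5 + 14×74.5 + 11×84.5 + 15×94.5 = 7939.5
n = Σf = 151
Mean = 7939.5 / 151 = 52.5795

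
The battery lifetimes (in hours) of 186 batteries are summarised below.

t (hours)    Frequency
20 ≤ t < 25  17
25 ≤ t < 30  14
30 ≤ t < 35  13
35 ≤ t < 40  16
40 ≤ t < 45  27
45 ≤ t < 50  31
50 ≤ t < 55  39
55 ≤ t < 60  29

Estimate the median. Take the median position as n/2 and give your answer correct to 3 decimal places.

Cumulative frequencies: 17, 31, 44, 60, 87, 118, 157, 186
n = 186; position = n/2 = 93.
This falls in the class 45 ≤ t < 50: L = 45, F = 87, f = 31, h = 5.
Median ≈ 45 + ((93 − 87) / 31) × 5 = 45.9677

45.968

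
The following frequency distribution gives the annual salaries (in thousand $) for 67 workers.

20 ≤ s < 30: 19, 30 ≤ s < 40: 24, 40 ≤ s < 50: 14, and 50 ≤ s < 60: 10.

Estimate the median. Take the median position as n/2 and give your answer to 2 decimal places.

36.04

Cumulative frequencies: 19, 43, 57, 67
n = 67; position = n/2 = 33.5.
This falls in the class 30 ≤ s < 40: L = 30, F = 19, f = 24, h = 10.
Median ≈ 30 + ((33.5 − 19) / 24) × 10 = 36.0417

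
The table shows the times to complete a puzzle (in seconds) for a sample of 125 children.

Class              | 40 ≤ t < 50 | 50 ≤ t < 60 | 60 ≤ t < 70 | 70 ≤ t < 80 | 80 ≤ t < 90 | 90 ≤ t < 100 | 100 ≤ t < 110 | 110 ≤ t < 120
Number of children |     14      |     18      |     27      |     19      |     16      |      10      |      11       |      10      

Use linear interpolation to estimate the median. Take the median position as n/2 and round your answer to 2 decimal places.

Cumulative frequencies: 14, 32, 59, 78, 94, 104, 115, 125
n = 125; position = n/2 = 62.5.
This falls in the class 70 ≤ t < 80: L = 70, F = 59, f = 19, h = 10.
Median ≈ 70 + ((62.5 − 59) / 19) × 10 = 71.8421

71.84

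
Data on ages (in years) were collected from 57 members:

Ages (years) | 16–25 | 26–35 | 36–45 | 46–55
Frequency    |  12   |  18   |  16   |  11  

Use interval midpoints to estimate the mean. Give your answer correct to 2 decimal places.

35.06

Midpoints: 20.5, 30.5, 40.5, 50.5
Σfm = 12×20.5 + 18×30.5 + 16×40.5 + 11×50.5 = 1998.5
n = Σf = 57
Mean = 1998.5 / 57 = 35.0614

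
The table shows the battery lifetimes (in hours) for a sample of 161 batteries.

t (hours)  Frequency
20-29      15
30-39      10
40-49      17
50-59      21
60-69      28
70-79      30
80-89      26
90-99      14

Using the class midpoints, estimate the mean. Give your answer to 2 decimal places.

63.20

Midpoints: 24.5, 34.5, 44.5, 54.5, 64.5, 74.5, 84.5, 94.5
Σfm = 15×24.5 + 10×34.5 + 17×44.5 + 21×54.5 + 28×64.5 + 30×74.5 + 26×84.5 + 14×94.5 = 10174.5
n = Σf = 161
Mean = 10174.5 / 161 = 63.1957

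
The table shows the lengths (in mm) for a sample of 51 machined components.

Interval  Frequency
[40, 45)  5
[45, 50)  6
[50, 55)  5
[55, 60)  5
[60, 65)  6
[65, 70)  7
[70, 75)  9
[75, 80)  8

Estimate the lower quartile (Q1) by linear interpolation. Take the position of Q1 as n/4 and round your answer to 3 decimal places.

Cumulative frequencies: 5, 11, 16, 21, 27, 34, 43, 51
n = 51; position = n/4 = 12.75.
This falls in the class [50, 55): L = 50, F = 11, f = 5, h = 5.
Lower quartile ≈ 50 + ((12.75 − 11) / 5) × 5 = 51.7500

51.750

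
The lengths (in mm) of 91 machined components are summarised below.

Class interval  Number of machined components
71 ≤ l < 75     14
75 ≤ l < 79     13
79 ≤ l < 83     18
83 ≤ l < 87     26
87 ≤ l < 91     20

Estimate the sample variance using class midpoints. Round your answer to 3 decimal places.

Midpoints: 73, 77, 81, 85, 89
n = 91, Σfm = 7471, mean = 82.0989
Σfm² = 616051
Σf(m − x̄)² = Σfm² − (Σfm)²/n = 616051 − 7471²/91 = 2690.1099
Sample variance = 2690.1099 / 90 = 29.8901

29.890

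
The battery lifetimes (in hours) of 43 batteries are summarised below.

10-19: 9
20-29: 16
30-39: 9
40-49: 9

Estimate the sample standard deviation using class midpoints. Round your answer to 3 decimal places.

10.518

Midpoints: 14.5, 24.5, 34.5, 44.5
n = 43, Σfm = 1233.5, mean = 28.6860
Σfm² = 40030.75
Σf(m − x̄)² = Σfm² − (Σfm)²/n = 40030.75 − 1233.5²/43 = 4646.5116
Sample variance = 4646.5116 / 42 = 110.6312
Standard deviation = √110.6312 = 10.5181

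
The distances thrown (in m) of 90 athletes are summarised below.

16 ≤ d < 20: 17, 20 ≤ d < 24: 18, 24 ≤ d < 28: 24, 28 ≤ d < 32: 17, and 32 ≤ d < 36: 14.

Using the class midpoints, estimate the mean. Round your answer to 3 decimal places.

Midpoints: 18, 22, 26, 30, 34
Σfm = 17×18 + 18×22 + 24×26 + 17×30 + 14×34 = 2312
n = Σf = 90
Mean = 2312 / 90 = 25.6889

25.689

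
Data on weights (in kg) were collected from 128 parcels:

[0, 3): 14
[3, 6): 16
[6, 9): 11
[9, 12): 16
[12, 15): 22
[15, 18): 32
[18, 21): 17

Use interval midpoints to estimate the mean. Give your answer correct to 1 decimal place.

11.7

Midpoints: 1.5, 4.5, 7.5, 10.5, 13.5, 16.5, 19.5
Σfm = 14×1.5 + 16×4.5 + 11×7.5 + 16×10.5 + 22×13.5 + 32×16.5 + 17×19.5 = 1500
n = Σf = 128
Mean = 1500 / 128 = 11.7188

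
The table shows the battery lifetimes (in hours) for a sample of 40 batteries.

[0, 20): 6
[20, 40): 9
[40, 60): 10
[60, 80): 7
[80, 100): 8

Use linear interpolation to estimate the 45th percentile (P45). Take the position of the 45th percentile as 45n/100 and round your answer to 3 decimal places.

46.000

Cumulative frequencies: 6, 15, 25, 32, 40
n = 40; position = 45n/100 = 18.
This falls in the class [40, 60): L = 40, F = 15, f = 10, h = 20.
45th percentile ≈ 40 + ((18 − 15) / 10) × 20 = 46.0000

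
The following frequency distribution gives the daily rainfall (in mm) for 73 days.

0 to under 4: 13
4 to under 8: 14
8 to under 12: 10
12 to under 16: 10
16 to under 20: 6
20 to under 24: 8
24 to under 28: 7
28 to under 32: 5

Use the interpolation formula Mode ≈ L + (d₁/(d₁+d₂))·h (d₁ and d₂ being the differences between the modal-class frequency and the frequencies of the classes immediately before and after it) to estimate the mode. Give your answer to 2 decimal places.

4.80

Modal class: 4 to under 8 (highest frequency 14).
d₁ = 14 − 13 = 1, d₂ = 14 − 10 = 4
Mode ≈ 4 + (1/(1+4)) × 4 = 4 + 0.8000 = 4.8000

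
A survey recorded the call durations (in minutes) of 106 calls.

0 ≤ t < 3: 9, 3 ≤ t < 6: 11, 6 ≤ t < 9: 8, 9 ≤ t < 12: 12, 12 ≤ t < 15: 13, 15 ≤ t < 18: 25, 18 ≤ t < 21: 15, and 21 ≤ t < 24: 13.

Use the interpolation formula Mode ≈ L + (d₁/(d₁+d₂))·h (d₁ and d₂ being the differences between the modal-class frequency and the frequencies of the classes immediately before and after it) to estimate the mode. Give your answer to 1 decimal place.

16.6

Modal class: 15 ≤ t < 18 (highest frequency 25).
d₁ = 25 − 13 = 12, d₂ = 25 − 15 = 10
Mode ≈ 15 + (12/(12+10)) × 3 = 15 + 1.6364 = 16.6364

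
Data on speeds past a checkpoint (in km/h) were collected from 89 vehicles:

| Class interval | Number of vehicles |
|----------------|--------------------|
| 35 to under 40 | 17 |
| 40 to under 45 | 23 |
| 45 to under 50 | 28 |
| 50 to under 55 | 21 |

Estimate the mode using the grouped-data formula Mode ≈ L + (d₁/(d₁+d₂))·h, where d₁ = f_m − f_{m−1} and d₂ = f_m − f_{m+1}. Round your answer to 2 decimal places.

Modal class: 45 to under 50 (highest frequency 28).
d₁ = 28 − 23 = 5, d₂ = 28 − 21 = 7
Mode ≈ 45 + (5/(5+7)) × 5 = 45 + 2.0833 = 47.0833

47.08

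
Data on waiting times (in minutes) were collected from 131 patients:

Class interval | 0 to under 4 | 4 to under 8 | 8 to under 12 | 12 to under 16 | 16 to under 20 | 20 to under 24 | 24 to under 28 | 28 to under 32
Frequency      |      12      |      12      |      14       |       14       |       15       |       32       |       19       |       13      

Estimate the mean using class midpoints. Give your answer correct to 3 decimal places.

17.481

Midpoints: 2, 6, 10, 14, 18, 22, 26, 30
Σfm = 12×2 + 12×6 + 14×10 + 14×14 + 15×18 + 32×22 + 19×26 + 13×30 = 2290
n = Σf = 131
Mean = 2290 / 131 = 17.4809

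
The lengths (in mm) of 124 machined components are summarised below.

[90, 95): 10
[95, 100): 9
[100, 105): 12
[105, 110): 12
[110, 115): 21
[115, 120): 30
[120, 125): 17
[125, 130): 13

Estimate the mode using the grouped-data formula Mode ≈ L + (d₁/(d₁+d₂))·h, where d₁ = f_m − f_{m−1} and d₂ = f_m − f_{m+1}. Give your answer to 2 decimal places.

117.05

Modal class: [115, 120) (highest frequency 30).
d₁ = 30 − 21 = 9, d₂ = 30 − 17 = 13
Mode ≈ 115 + (9/(9+13)) × 5 = 115 + 2.0455 = 117.0455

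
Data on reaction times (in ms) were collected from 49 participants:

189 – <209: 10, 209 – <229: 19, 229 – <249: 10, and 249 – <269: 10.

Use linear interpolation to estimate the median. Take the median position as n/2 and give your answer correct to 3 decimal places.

224.263

Cumulative frequencies: 10, 29, 39, 49
n = 49; position = n/2 = 24.5.
This falls in the class 209 – <229: L = 209, F = 10, f = 19, h = 20.
Median ≈ 209 + ((24.5 − 10) / 19) × 20 = 224.2632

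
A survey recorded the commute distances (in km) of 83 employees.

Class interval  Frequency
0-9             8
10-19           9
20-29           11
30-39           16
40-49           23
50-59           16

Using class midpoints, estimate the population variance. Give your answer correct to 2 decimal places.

Midpoints: 4.5, 14.5, 24.5, 34.5, 44.5, 54.5
n = 83, Σfm = 2883.5, mean = 34.7410
Σfm² = 120770.75
Σf(m − x̄)² = Σfm² − (Σfm)²/n = 120770.75 − 2883.5²/83 = 20595.1807
Population variance = 20595.1807 / 83 = 248.1347

248.13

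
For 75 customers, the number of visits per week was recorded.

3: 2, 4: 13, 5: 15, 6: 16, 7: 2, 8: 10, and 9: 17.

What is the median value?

Cumulative frequencies: 2, 15, 30, 46, 48, 58, 75
n = 75, so the median is the value in position (n+1)/2 = 38.
Position 38 falls at value 6.

6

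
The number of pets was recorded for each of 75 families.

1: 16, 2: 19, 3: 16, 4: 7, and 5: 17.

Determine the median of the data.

3

Cumulative frequencies: 16, 35, 51, 58, 75
n = 75, so the median is the value in position (n+1)/2 = 38.
Position 38 falls at value 3.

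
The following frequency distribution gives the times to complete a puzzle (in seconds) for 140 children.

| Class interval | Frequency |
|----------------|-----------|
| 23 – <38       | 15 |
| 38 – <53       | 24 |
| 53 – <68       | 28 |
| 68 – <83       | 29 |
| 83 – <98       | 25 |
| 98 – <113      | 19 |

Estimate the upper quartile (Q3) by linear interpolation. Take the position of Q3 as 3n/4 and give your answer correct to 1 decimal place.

88.4

Cumulative frequencies: 15, 39, 67, 96, 121, 140
n = 140; position = 3n/4 = 105.
This falls in the class 83 – <98: L = 83, F = 96, f = 25, h = 15.
Upper quartile ≈ 83 + ((105 − 96) / 25) × 15 = 88.4000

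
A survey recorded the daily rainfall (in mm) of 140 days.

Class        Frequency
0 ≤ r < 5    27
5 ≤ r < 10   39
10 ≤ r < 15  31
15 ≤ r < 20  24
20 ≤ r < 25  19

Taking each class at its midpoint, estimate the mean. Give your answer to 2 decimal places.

Midpoints: 2.5, 7.5, 12.5, 17.5, 22.5
Σfm = 27×2.5 + 39×7.5 + 31×12.5 + 24×17.5 + 19×22.5 = 1595
n = Σf = 140
Mean = 1595 / 140 = 11.3929

11.39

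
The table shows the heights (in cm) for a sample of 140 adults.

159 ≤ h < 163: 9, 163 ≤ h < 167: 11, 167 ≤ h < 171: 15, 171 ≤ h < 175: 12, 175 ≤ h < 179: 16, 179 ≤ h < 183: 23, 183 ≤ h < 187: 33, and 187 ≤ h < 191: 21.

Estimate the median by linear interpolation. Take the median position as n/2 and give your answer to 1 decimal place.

180.2

Cumulative frequencies: 9, 20, 35, 47, 63, 86, 119, 140
n = 140; position = n/2 = 70.
This falls in the class 179 ≤ h < 183: L = 179, F = 63, f = 23, h = 4.
Median ≈ 179 + ((70 − 63) / 23) × 4 = 180.2174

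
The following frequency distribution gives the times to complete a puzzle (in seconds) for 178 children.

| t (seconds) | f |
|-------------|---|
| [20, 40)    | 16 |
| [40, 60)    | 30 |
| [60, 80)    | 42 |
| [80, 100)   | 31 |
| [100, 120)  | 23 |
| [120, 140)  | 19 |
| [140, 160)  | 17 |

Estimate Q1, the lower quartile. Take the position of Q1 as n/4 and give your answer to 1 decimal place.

59.0

Cumulative frequencies: 16, 46, 88, 119, 142, 161, 178
n = 178; position = n/4 = 44.5.
This falls in the class [40, 60): L = 40, F = 16, f = 30, h = 20.
Lower quartile ≈ 40 + ((44.5 − 16) / 30) × 20 = 59.0000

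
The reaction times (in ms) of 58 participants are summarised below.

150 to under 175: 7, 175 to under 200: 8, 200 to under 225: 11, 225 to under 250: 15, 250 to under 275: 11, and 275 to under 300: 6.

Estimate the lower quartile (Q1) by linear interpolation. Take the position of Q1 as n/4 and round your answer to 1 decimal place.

198.4

Cumulative frequencies: 7, 15, 26, 41, 52, 58
n = 58; position = n/4 = 14.5.
This falls in the class 175 to under 200: L = 175, F = 7, f = 8, h = 25.
Lower quartile ≈ 175 + ((14.5 − 7) / 8) × 25 = 198.4375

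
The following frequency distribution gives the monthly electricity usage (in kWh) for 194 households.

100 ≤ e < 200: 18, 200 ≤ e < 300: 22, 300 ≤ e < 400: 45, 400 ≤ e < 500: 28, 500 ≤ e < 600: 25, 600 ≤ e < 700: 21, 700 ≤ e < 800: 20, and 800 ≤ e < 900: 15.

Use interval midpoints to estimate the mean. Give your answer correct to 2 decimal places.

Midpoints: 150, 250, 350, 450, 550, 650, 750, 850
Σfm = 18×150 + 22×250 + 45×350 + 28×450 + 25×550 + 21×650 + 20×750 + 15×850 = 91700
n = Σf = 194
Mean = 91700 / 194 = 472.6804

472.68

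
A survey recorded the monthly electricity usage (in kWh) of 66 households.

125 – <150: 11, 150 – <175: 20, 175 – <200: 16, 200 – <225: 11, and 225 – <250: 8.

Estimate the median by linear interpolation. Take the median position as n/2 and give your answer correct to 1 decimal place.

178.1

Cumulative frequencies: 11, 31, 47, 58, 66
n = 66; position = n/2 = 33.
This falls in the class 175 – <200: L = 175, F = 31, f = 16, h = 25.
Median ≈ 175 + ((33 − 31) / 16) × 25 = 178.1250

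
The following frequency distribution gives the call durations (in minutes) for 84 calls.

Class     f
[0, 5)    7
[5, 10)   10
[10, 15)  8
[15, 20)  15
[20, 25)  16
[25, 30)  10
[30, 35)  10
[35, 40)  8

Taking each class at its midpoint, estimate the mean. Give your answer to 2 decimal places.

Midpoints: 2.5, 7.5, 12.5, 17.5, 22.5, 27.5, 32.5, 37.5
Σfm = 7×2.5 + 10×7.5 + 8×12.5 + 15×17.5 + 16×22.5 + 10×27.5 + 10×32.5 + 8×37.5 = 1715
n = Σf = 84
Mean = 1715 / 84 = 20.4167

20.42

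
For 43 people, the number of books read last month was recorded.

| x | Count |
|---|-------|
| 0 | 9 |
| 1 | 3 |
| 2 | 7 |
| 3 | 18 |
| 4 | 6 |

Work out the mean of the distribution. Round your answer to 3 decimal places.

Values: 0, 1, 2, 3, 4
Σfx = 9×0 + 3×1 + 7×2 + 18×3 + 6×4 = 95
n = Σf = 43
Mean = 95 / 43 = 2.2093

2.209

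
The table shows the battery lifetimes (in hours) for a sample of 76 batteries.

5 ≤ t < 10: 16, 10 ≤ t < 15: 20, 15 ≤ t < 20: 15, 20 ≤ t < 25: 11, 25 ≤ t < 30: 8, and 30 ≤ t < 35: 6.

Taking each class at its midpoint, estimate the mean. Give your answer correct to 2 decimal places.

17.04

Midpoints: 7.5, 12.5, 17.5, 22.5, 27.5, 32.5
Σfm = 16×7.5 + 20×12.5 + 15×17.5 + 11×22.5 + 8×27.5 + 6×32.5 = 1295
n = Σf = 76
Mean = 1295 / 76 = 17.0395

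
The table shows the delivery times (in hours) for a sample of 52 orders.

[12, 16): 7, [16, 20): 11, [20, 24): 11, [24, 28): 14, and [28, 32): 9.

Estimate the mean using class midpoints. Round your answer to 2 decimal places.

22.54

Midpoints: 14, 18, 22, 26, 30
Σfm = 7×14 + 11×18 + 11×22 + 14×26 + 9×30 = 1172
n = Σf = 52
Mean = 1172 / 52 = 22.5385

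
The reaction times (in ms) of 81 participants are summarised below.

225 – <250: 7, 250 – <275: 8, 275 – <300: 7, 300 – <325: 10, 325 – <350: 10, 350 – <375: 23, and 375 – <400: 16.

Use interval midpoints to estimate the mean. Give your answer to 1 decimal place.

331.0

Midpoints: 237.5, 262.5, 287.5, 312.5, 337.5, 362.5, 387.5
Σfm = 7×237.5 + 8×262.5 + 7×287.5 + 10×312.5 + 10×337.5 + 23×362.5 + 16×387.5 = 26812.5
n = Σf = 81
Mean = 26812.5 / 81 = 331.0185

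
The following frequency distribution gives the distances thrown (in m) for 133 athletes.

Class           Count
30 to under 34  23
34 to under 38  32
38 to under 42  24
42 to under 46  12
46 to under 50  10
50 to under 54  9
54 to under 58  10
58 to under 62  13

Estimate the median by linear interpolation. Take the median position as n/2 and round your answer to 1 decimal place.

39.9

Cumulative frequencies: 23, 55, 79, 91, 101, 110, 120, 133
n = 133; position = n/2 = 66.5.
This falls in the class 38 to under 42: L = 38, F = 55, f = 24, h = 4.
Median ≈ 38 + ((66.5 − 55) / 24) × 4 = 39.9167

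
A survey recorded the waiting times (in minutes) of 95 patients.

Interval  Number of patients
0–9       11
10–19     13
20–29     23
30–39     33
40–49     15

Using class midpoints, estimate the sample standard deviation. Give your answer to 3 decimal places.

Midpoints: 4.5, 14.5, 24.5, 34.5, 44.5
n = 95, Σfm = 2607.5, mean = 27.4474
Σfm² = 85743.75
Σf(m − x̄)² = Σfm² − (Σfm)²/n = 85743.75 − 2607.5²/95 = 14174.7368
Sample variance = 14174.7368 / 94 = 150.7951
Standard deviation = √150.7951 = 12.2799

12.280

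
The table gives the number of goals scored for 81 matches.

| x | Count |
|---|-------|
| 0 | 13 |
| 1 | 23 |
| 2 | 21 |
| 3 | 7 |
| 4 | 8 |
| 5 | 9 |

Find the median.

2

Cumulative frequencies: 13, 36, 57, 64, 72, 81
n = 81, so the median is the value in position (n+1)/2 = 41.
Position 41 falls at value 2.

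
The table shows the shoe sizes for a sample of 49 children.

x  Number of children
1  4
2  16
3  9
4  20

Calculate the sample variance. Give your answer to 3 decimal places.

Values: 1, 2, 3, 4
n = 49, Σfx = 143, mean = 2.9184
Σfx² = 469
Σf(x − x̄)² = Σfx² − (Σfx)²/n = 469 − 143²/49 = 51.6735
Sample variance = 51.6735 / 48 = 1.0765

1.077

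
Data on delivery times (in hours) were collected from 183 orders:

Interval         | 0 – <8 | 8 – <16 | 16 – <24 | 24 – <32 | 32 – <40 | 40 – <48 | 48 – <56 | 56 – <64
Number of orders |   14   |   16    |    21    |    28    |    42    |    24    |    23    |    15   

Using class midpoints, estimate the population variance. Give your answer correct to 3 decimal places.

248.998

Midpoints: 4, 12, 20, 28, 36, 44, 52, 60
n = 183, Σfm = 6116, mean = 33.4208
Σfm² = 249968
Σf(m − x̄)² = Σfm² − (Σfm)²/n = 249968 − 6116²/183 = 45566.6011
Population variance = 45566.6011 / 183 = 248.9978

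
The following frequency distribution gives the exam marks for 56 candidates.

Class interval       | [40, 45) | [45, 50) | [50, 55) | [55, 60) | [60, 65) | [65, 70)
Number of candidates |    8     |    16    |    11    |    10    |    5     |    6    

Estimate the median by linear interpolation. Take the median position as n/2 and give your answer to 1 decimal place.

51.8

Cumulative frequencies: 8, 24, 35, 45, 50, 56
n = 56; position = n/2 = 28.
This falls in the class [50, 55): L = 50, F = 24, f = 11, h = 5.
Median ≈ 50 + ((28 − 24) / 11) × 5 = 51.8182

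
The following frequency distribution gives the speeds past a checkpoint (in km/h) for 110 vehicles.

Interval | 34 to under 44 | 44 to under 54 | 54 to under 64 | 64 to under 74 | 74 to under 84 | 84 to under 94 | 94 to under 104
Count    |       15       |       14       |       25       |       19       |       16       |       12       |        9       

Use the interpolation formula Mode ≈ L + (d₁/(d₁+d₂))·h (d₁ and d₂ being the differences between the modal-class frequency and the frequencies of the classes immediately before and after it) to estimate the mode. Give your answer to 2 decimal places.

60.47

Modal class: 54 to under 64 (highest frequency 25).
d₁ = 25 − 14 = 11, d₂ = 25 − 19 = 6
Mode ≈ 54 + (11/(11+6)) × 10 = 54 + 6.4706 = 60.4706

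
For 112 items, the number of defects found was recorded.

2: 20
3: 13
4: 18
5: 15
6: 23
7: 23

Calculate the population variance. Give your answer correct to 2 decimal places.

3.16

Values: 2, 3, 4, 5, 6, 7
n = 112, Σfx = 525, mean = 4.6875
Σfx² = 2815
Σf(x − x̄)² = Σfx² − (Σfx)²/n = 2815 − 525²/112 = 354.0625
Population variance = 354.0625 / 112 = 3.1613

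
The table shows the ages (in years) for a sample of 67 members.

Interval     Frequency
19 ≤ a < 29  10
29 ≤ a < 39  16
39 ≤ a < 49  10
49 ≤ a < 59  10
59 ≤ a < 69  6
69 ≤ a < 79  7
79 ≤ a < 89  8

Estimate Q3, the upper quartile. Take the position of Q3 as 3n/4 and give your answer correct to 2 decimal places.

Cumulative frequencies: 10, 26, 36, 46, 52, 59, 67
n = 67; position = 3n/4 = 50.25.
This falls in the class 59 ≤ a < 69: L = 59, F = 46, f = 6, h = 10.
Upper quartile ≈ 59 + ((50.25 − 46) / 6) × 10 = 66.0833

66.08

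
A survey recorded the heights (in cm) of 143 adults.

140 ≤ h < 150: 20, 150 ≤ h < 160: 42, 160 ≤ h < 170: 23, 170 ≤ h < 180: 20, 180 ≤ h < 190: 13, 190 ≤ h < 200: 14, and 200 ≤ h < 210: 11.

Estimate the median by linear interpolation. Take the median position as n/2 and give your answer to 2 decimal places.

164.13

Cumulative frequencies: 20, 62, 85, 105, 118, 132, 143
n = 143; position = n/2 = 71.5.
This falls in the class 160 ≤ h < 170: L = 160, F = 62, f = 23, h = 10.
Median ≈ 160 + ((71.5 − 62) / 23) × 10 = 164.1304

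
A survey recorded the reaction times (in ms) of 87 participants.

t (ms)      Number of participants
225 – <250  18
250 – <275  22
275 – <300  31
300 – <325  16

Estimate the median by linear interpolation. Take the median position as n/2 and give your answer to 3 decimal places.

Cumulative frequencies: 18, 40, 71, 87
n = 87; position = n/2 = 43.5.
This falls in the class 275 – <300: L = 275, F = 40, f = 31, h = 25.
Median ≈ 275 + ((43.5 − 40) / 31) × 25 = 277.8226

277.823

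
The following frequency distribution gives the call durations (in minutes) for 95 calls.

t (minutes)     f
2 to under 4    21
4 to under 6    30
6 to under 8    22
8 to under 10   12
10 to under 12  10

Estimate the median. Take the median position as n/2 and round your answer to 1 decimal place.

Cumulative frequencies: 21, 51, 73, 85, 95
n = 95; position = n/2 = 47.5.
This falls in the class 4 to under 6: L = 4, F = 21, f = 30, h = 2.
Median ≈ 4 + ((47.5 − 21) / 30) × 2 = 5.7667

5.8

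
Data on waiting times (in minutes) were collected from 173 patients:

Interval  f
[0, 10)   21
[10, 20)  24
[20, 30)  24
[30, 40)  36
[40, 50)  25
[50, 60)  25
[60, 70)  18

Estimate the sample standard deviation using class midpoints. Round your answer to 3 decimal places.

Midpoints: 5, 15, 25, 35, 45, 55, 65
n = 173, Σfm = 5995, mean = 34.6532
Σfm² = 267325
Σf(m − x̄)² = Σfm² − (Σfm)²/n = 267325 − 5995²/173 = 59579.1908
Sample variance = 59579.1908 / 172 = 346.3906
Standard deviation = √346.3906 = 18.6116

18.612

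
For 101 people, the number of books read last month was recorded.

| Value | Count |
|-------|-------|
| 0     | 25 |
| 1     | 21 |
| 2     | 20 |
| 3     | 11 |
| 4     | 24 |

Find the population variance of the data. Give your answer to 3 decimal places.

Values: 0, 1, 2, 3, 4
n = 101, Σfx = 190, mean = 1.8812
Σfx² = 584
Σf(x − x̄)² = Σfx² − (Σfx)²/n = 584 − 190²/101 = 226.5743
Population variance = 226.5743 / 101 = 2.2433

2.243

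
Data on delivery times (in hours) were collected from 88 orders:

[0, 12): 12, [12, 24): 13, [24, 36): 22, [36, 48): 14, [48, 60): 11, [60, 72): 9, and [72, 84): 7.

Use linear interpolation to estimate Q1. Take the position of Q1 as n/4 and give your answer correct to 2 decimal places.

Cumulative frequencies: 12, 25, 47, 61, 72, 81, 88
n = 88; position = n/4 = 22.
This falls in the class [12, 24): L = 12, F = 12, f = 13, h = 12.
Lower quartile ≈ 12 + ((22 − 12) / 13) × 12 = 21.2308

21.23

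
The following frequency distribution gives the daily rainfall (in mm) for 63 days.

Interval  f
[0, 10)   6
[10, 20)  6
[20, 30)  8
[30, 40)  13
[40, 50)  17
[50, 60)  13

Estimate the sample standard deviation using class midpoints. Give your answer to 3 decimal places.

15.791

Midpoints: 5, 15, 25, 35, 45, 55
n = 63, Σfm = 2255, mean = 35.7937
Σfm² = 96175
Σf(m − x̄)² = Σfm² − (Σfm)²/n = 96175 − 2255²/63 = 15460.3175
Sample variance = 15460.3175 / 62 = 249.3600
Standard deviation = √249.3600 = 15.7911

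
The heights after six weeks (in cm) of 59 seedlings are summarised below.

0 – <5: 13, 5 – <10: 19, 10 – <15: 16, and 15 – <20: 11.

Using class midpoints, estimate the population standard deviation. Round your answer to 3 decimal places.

5.142

Midpoints: 2.5, 7.5, 12.5, 17.5
n = 59, Σfm = 567.5, mean = 9.6186
Σfm² = 7018.75
Σf(m − x̄)² = Σfm² − (Σfm)²/n = 7018.75 − 567.5²/59 = 1560.1695
Population variance = 1560.1695 / 59 = 26.4436
Standard deviation = √26.4436 = 5.1423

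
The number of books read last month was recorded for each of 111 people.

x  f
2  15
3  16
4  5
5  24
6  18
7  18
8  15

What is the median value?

5

Cumulative frequencies: 15, 31, 36, 60, 78, 96, 111
n = 111, so the median is the value in position (n+1)/2 = 56.
Position 56 falls at value 5.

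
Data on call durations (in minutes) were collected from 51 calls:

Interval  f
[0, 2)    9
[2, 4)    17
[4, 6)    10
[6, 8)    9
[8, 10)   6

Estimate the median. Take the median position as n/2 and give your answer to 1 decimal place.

Cumulative frequencies: 9, 26, 36, 45, 51
n = 51; position = n/2 = 25.5.
This falls in the class [2, 4): L = 2, F = 9, f = 17, h = 2.
Median ≈ 2 + ((25.5 − 9) / 17) × 2 = 3.9412

3.9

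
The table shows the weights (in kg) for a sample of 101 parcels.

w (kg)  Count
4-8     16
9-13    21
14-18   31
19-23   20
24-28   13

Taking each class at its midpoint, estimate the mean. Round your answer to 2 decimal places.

15.65

Midpoints: 6, 11, 16, 21, 26
Σfm = 16×6 + 21×11 + 31×16 + 20×21 + 13×26 = 1581
n = Σf = 101
Mean = 1581 / 101 = 15.6535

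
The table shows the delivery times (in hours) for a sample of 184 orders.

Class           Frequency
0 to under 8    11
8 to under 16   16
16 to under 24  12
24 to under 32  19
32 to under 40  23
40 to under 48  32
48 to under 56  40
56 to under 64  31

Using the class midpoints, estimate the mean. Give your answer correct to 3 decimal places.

39.043

Midpoints: 4, 12, 20, 28, 36, 44, 52, 60
Σfm = 11×4 + 16×12 + 12×20 + 19×28 + 23×36 + 32×44 + 40×52 + 31×60 = 7184
n = Σf = 184
Mean = 7184 / 184 = 39.0435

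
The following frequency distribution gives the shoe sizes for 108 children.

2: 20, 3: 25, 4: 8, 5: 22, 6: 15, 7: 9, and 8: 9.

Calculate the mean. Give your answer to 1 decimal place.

4.5

Values: 2, 3, 4, 5, 6, 7, 8
Σfx = 20×2 + 25×3 + 8×4 + 22×5 + 15×6 + 9×7 + 9×8 = 482
n = Σf = 108
Mean = 482 / 108 = 4.4630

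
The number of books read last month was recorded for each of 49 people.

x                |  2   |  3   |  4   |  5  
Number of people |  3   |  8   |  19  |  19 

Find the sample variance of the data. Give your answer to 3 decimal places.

Values: 2, 3, 4, 5
n = 49, Σfx = 201, mean = 4.1020
Σfx² = 863
Σf(x − x̄)² = Σfx² − (Σfx)²/n = 863 − 201²/49 = 38.4898
Sample variance = 38.4898 / 48 = 0.8019

0.802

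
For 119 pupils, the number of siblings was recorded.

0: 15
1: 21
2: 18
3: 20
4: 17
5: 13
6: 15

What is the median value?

Cumulative frequencies: 15, 36, 54, 74, 91, 104, 119
n = 119, so the median is the value in position (n+1)/2 = 60.
Position 60 falls at value 3.

3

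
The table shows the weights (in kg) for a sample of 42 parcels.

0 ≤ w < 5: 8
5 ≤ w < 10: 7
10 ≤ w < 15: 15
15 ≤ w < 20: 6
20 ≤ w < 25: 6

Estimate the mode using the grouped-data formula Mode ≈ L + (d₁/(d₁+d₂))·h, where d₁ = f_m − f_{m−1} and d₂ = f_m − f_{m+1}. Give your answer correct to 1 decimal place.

Modal class: 10 ≤ w < 15 (highest frequency 15).
d₁ = 15 − 7 = 8, d₂ = 15 − 6 = 9
Mode ≈ 10 + (8/(8+9)) × 5 = 10 + 2.3529 = 12.3529

12.4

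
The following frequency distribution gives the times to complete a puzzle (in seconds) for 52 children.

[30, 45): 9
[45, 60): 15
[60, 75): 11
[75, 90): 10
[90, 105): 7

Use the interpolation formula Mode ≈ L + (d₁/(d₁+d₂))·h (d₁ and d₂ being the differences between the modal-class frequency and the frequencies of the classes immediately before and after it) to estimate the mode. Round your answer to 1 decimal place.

Modal class: [45, 60) (highest frequency 15).
d₁ = 15 − 9 = 6, d₂ = 15 − 11 = 4
Mode ≈ 45 + (6/(6+4)) × 15 = 45 + 9.0000 = 54.0000

54.0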